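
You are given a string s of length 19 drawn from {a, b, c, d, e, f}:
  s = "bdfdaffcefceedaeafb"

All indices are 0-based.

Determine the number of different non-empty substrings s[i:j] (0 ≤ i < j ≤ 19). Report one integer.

rank→(start, suffix):
  0 → (14, 'aeafb')
  1 → (16, 'afb')
  2 → (4, 'affcefceedaeafb')
  3 → (18, 'b')
  4 → (0, 'bdfdaffcefceedaeafb')
  5 → (10, 'ceedaeafb')
  6 → (7, 'cefceedaeafb')
  7 → (13, 'daeafb')
  8 → (3, 'daffcefceedaeafb')
  9 → (1, 'dfdaffcefceedaeafb')
  10 → (15, 'eafb')
  11 → (12, 'edaeafb')
  12 → (11, 'eedaeafb')
  13 → (8, 'efceedaeafb')
  14 → (17, 'fb')
  15 → (9, 'fceedaeafb')
  16 → (6, 'fcefceedaeafb')
  17 → (2, 'fdaffcefceedaeafb')
  18 → (5, 'ffcefceedaeafb')

SA = [14, 16, 4, 18, 0, 10, 7, 13, 3, 1, 15, 12, 11, 8, 17, 9, 6, 2, 5]
i: (SA[i-1],SA[i]) lcp shared
  1: (14,16) 1 'a'
  2: (16,4) 2 'af'
  3: (4,18) 0 ''
  4: (18,0) 1 'b'
  5: (0,10) 0 ''
  6: (10,7) 2 'ce'
  7: (7,13) 0 ''
  8: (13,3) 2 'da'
  9: (3,1) 1 'd'
  10: (1,15) 0 ''
  11: (15,12) 1 'e'
  12: (12,11) 1 'e'
  13: (11,8) 1 'e'
  14: (8,17) 0 ''
  15: (17,9) 1 'f'
  16: (9,6) 3 'fce'
  17: (6,2) 1 'f'
  18: (2,5) 1 'f'

n(n+1)/2 = 19·20/2 = 190
Σ LCP = 0 + 1 + 2 + 0 + 1 + 0 + 2 + 0 + 2 + 1 + 0 + 1 + 1 + 1 + 0 + 1 + 3 + 1 + 1 = 18
distinct = 190 − 18 = 172

172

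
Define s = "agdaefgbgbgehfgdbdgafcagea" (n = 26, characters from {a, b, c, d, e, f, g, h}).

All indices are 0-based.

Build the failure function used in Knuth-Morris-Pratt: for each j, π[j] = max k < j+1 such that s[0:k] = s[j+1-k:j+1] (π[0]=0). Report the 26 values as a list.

π[0] = 0
j=1 s[j]='g': π[1]=0 (border '')
j=2 s[j]='d': π[2]=0 (border '')
j=3 s[j]='a': π[3]=1 (border 'a')
j=4 s[j]='e': k: 1→0; π[4]=0 (border '')
j=5 s[j]='f': π[5]=0 (border '')
j=6 s[j]='g': π[6]=0 (border '')
j=7 s[j]='b': π[7]=0 (border '')
j=8 s[j]='g': π[8]=0 (border '')
j=9 s[j]='b': π[9]=0 (border '')
j=10 s[j]='g': π[10]=0 (border '')
j=11 s[j]='e': π[11]=0 (border '')
j=12 s[j]='h': π[12]=0 (border '')
j=13 s[j]='f': π[13]=0 (border '')
j=14 s[j]='g': π[14]=0 (border '')
j=15 s[j]='d': π[15]=0 (border '')
j=16 s[j]='b': π[16]=0 (border '')
j=17 s[j]='d': π[17]=0 (border '')
j=18 s[j]='g': π[18]=0 (border '')
j=19 s[j]='a': π[19]=1 (border 'a')
j=20 s[j]='f': k: 1→0; π[20]=0 (border '')
j=21 s[j]='c': π[21]=0 (border '')
j=22 s[j]='a': π[22]=1 (border 'a')
j=23 s[j]='g': π[23]=2 (border 'ag')
j=24 s[j]='e': k: 2→0; π[24]=0 (border '')
j=25 s[j]='a': π[25]=1 (border 'a')

[0, 0, 0, 1, 0, 0, 0, 0, 0, 0, 0, 0, 0, 0, 0, 0, 0, 0, 0, 1, 0, 0, 1, 2, 0, 1]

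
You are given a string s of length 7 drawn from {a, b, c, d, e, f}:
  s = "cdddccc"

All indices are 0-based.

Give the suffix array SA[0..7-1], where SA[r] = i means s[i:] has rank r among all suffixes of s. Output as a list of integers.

rank→(start, suffix):
  0 → (6, 'c')
  1 → (5, 'cc')
  2 → (4, 'ccc')
  3 → (0, 'cdddccc')
  4 → (3, 'dccc')
  5 → (2, 'ddccc')
  6 → (1, 'dddccc')

[6, 5, 4, 0, 3, 2, 1]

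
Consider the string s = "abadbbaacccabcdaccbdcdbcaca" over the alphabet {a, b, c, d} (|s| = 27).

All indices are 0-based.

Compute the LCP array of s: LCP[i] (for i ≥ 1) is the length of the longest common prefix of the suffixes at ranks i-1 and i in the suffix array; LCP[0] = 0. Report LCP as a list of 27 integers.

rank→(start, suffix):
  0 → (26, 'a')
  1 → (6, 'aacccabcdaccbdcdbcaca')
  2 → (0, 'abadbbaacccabcdaccbdcdbcaca')
  3 → (11, 'abcdaccbdcdbcaca')
  4 → (24, 'aca')
  5 → (15, 'accbdcdbcaca')
  6 → (7, 'acccabcdaccbdcdbcaca')
  7 → (2, 'adbbaacccabcdaccbdcdbcaca')
  8 → (5, 'baacccabcdaccbdcdbcaca')
  9 → (1, 'badbbaacccabcdaccbdcdbcaca')
  10 → (4, 'bbaacccabcdaccbdcdbcaca')
  11 → (22, 'bcaca')
  12 → (12, 'bcdaccbdcdbcaca')
  13 → (18, 'bdcdbcaca')
  14 → (25, 'ca')
  15 → (10, 'cabcdaccbdcdbcaca')
  16 → (23, 'caca')
  17 → (17, 'cbdcdbcaca')
  18 → (9, 'ccabcdaccbdcdbcaca')
  19 → (16, 'ccbdcdbcaca')
  20 → (8, 'cccabcdaccbdcdbcaca')
  21 → (13, 'cdaccbdcdbcaca')
  22 → (20, 'cdbcaca')
  23 → (14, 'daccbdcdbcaca')
  24 → (3, 'dbbaacccabcdaccbdcdbcaca')
  25 → (21, 'dbcaca')
  26 → (19, 'dcdbcaca')

SA = [26, 6, 0, 11, 24, 15, 7, 2, 5, 1, 4, 22, 12, 18, 25, 10, 23, 17, 9, 16, 8, 13, 20, 14, 3, 21, 19]
[i] adj suffixes → lcp
  [1] 26/6 → 1 ('a')
  [2] 6/0 → 1 ('a')
  [3] 0/11 → 2 ('ab')
  [4] 11/24 → 1 ('a')
  [5] 24/15 → 2 ('ac')
  [6] 15/7 → 3 ('acc')
  [7] 7/2 → 1 ('a')
  [8] 2/5 → 0 ('')
  [9] 5/1 → 2 ('ba')
  [10] 1/4 → 1 ('b')
  [11] 4/22 → 1 ('b')
  [12] 22/12 → 2 ('bc')
  [13] 12/18 → 1 ('b')
  [14] 18/25 → 0 ('')
  [15] 25/10 → 2 ('ca')
  [16] 10/23 → 2 ('ca')
  [17] 23/17 → 1 ('c')
  [18] 17/9 → 1 ('c')
  [19] 9/16 → 2 ('cc')
  [20] 16/8 → 2 ('cc')
  [21] 8/13 → 1 ('c')
  [22] 13/20 → 2 ('cd')
  [23] 20/14 → 0 ('')
  [24] 14/3 → 1 ('d')
  [25] 3/21 → 2 ('db')
  [26] 21/19 → 1 ('d')

[0, 1, 1, 2, 1, 2, 3, 1, 0, 2, 1, 1, 2, 1, 0, 2, 2, 1, 1, 2, 2, 1, 2, 0, 1, 2, 1]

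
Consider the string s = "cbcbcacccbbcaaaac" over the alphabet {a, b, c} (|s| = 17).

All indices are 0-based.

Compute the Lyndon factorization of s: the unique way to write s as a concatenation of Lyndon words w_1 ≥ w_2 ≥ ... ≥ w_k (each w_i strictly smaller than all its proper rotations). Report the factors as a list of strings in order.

emit factor 1: 'c' (i=0, period=1)
emit factor 2: 'bc' (i=1, period=2)
emit factor 3: 'bc' (i=3, period=2)
emit factor 4: 'acccbbc' (i=5, period=7)
emit factor 5: 'aaaac' (i=12, period=5)

["c", "bc", "bc", "acccbbc", "aaaac"]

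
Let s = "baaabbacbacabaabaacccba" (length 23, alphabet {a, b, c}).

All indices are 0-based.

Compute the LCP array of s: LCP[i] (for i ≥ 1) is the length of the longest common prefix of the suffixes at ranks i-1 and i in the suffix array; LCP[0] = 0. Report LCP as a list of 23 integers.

[0, 1, 2, 3, 2, 1, 4, 2, 1, 2, 2, 0, 2, 3, 3, 2, 3, 1, 0, 1, 3, 1, 2]

sorted suffixes:
  #0 SA[0]=22  'a'
  #1 SA[1]=1  'aaabbacbacabaabaacccba'
  #2 SA[2]=13  'aabaacccba'
  #3 SA[3]=2  'aabbacbacabaabaacccba'
  #4 SA[4]=16  'aacccba'
  #5 SA[5]=11  'abaabaacccba'
  #6 SA[6]=14  'abaacccba'
  #7 SA[7]=3  'abbacbacabaabaacccba'
  #8 SA[8]=9  'acabaabaacccba'
  #9 SA[9]=6  'acbacabaabaacccba'
  #10 SA[10]=17  'acccba'
  #11 SA[11]=21  'ba'
  #12 SA[12]=0  'baaabbacbacabaabaacccba'
  #13 SA[13]=12  'baabaacccba'
  #14 SA[14]=15  'baacccba'
  #15 SA[15]=8  'bacabaabaacccba'
  #16 SA[16]=5  'bacbacabaabaacccba'
  #17 SA[17]=4  'bbacbacabaabaacccba'
  #18 SA[18]=10  'cabaabaacccba'
  #19 SA[19]=20  'cba'
  #20 SA[20]=7  'cbacabaabaacccba'
  #21 SA[21]=19  'ccba'
  #22 SA[22]=18  'cccba'

SA = [22, 1, 13, 2, 16, 11, 14, 3, 9, 6, 17, 21, 0, 12, 15, 8, 5, 4, 10, 20, 7, 19, 18]
[i] adj suffixes → lcp
  [1] 22/1 → 1 ('a')
  [2] 1/13 → 2 ('aa')
  [3] 13/2 → 3 ('aab')
  [4] 2/16 → 2 ('aa')
  [5] 16/11 → 1 ('a')
  [6] 11/14 → 4 ('abaa')
  [7] 14/3 → 2 ('ab')
  [8] 3/9 → 1 ('a')
  [9] 9/6 → 2 ('ac')
  [10] 6/17 → 2 ('ac')
  [11] 17/21 → 0 ('')
  [12] 21/0 → 2 ('ba')
  [13] 0/12 → 3 ('baa')
  [14] 12/15 → 3 ('baa')
  [15] 15/8 → 2 ('ba')
  [16] 8/5 → 3 ('bac')
  [17] 5/4 → 1 ('b')
  [18] 4/10 → 0 ('')
  [19] 10/20 → 1 ('c')
  [20] 20/7 → 3 ('cba')
  [21] 7/19 → 1 ('c')
  [22] 19/18 → 2 ('cc')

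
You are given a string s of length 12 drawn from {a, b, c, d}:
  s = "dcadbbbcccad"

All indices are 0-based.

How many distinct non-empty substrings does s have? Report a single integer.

65

rank | idx | suffix
   0 |  10 | ad
   1 |   2 | adbbbcccad
   2 |   4 | bbbcccad
   3 |   5 | bbcccad
   4 |   6 | bcccad
   5 |   9 | cad
   6 |   1 | cadbbbcccad
   7 |   8 | ccad
   8 |   7 | cccad
   9 |  11 | d
  10 |   3 | dbbbcccad
  11 |   0 | dcadbbbcccad

SA = [10, 2, 4, 5, 6, 9, 1, 8, 7, 11, 3, 0]
[i] adj suffixes → lcp
  [1] 10/2 → 2 ('ad')
  [2] 2/4 → 0 ('')
  [3] 4/5 → 2 ('bb')
  [4] 5/6 → 1 ('b')
  [5] 6/9 → 0 ('')
  [6] 9/1 → 3 ('cad')
  [7] 1/8 → 1 ('c')
  [8] 8/7 → 2 ('cc')
  [9] 7/11 → 0 ('')
  [10] 11/3 → 1 ('d')
  [11] 3/0 → 1 ('d')

n(n+1)/2 = 12·13/2 = 78
Σ LCP = 0 + 2 + 0 + 2 + 1 + 0 + 3 + 1 + 2 + 0 + 1 + 1 = 13
distinct = 78 − 13 = 65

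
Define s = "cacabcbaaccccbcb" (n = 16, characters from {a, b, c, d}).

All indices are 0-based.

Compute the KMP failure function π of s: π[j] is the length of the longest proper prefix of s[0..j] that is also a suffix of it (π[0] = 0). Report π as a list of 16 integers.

[0, 0, 1, 2, 0, 1, 0, 0, 0, 1, 1, 1, 1, 0, 1, 0]

π[0] = 0
j=1 s[j]='a': π[1]=0 (border '')
j=2 s[j]='c': π[2]=1 (border 'c')
j=3 s[j]='a': π[3]=2 (border 'ca')
j=4 s[j]='b': k: 2→0; π[4]=0 (border '')
j=5 s[j]='c': π[5]=1 (border 'c')
j=6 s[j]='b': k: 1→0; π[6]=0 (border '')
j=7 s[j]='a': π[7]=0 (border '')
j=8 s[j]='a': π[8]=0 (border '')
j=9 s[j]='c': π[9]=1 (border 'c')
j=10 s[j]='c': k: 1→0; π[10]=1 (border 'c')
j=11 s[j]='c': k: 1→0; π[11]=1 (border 'c')
j=12 s[j]='c': k: 1→0; π[12]=1 (border 'c')
j=13 s[j]='b': k: 1→0; π[13]=0 (border '')
j=14 s[j]='c': π[14]=1 (border 'c')
j=15 s[j]='b': k: 1→0; π[15]=0 (border '')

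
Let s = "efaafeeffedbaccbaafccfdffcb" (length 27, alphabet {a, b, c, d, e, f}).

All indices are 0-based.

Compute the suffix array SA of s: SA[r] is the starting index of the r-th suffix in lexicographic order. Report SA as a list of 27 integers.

rank→(start, suffix):
  0 → (16, 'aafccfdffcb')
  1 → (2, 'aafeeffedbaccbaafccfdffcb')
  2 → (12, 'accbaafccfdffcb')
  3 → (17, 'afccfdffcb')
  4 → (3, 'afeeffedbaccbaafccfdffcb')
  5 → (26, 'b')
  6 → (15, 'baafccfdffcb')
  7 → (11, 'baccbaafccfdffcb')
  8 → (25, 'cb')
  9 → (14, 'cbaafccfdffcb')
  10 → (13, 'ccbaafccfdffcb')
  11 → (19, 'ccfdffcb')
  12 → (20, 'cfdffcb')
  13 → (10, 'dbaccbaafccfdffcb')
  14 → (22, 'dffcb')
  15 → (9, 'edbaccbaafccfdffcb')
  16 → (5, 'eeffedbaccbaafccfdffcb')
  17 → (0, 'efaafeeffedbaccbaafccfdffcb')
  18 → (6, 'effedbaccbaafccfdffcb')
  19 → (1, 'faafeeffedbaccbaafccfdffcb')
  20 → (24, 'fcb')
  21 → (18, 'fccfdffcb')
  22 → (21, 'fdffcb')
  23 → (8, 'fedbaccbaafccfdffcb')
  24 → (4, 'feeffedbaccbaafccfdffcb')
  25 → (23, 'ffcb')
  26 → (7, 'ffedbaccbaafccfdffcb')

[16, 2, 12, 17, 3, 26, 15, 11, 25, 14, 13, 19, 20, 10, 22, 9, 5, 0, 6, 1, 24, 18, 21, 8, 4, 23, 7]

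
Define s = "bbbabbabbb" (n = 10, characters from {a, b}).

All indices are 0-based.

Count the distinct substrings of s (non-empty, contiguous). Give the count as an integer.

34

rank | idx | suffix
   0 |   3 | abbabbb
   1 |   6 | abbb
   2 |   9 | b
   3 |   2 | babbabbb
   4 |   5 | babbb
   5 |   8 | bb
   6 |   1 | bbabbabbb
   7 |   4 | bbabbb
   8 |   7 | bbb
   9 |   0 | bbbabbabbb

SA = [3, 6, 9, 2, 5, 8, 1, 4, 7, 0]
i: (SA[i-1],SA[i]) lcp shared
  1: (3,6) 3 'abb'
  2: (6,9) 0 ''
  3: (9,2) 1 'b'
  4: (2,5) 4 'babb'
  5: (5,8) 1 'b'
  6: (8,1) 2 'bb'
  7: (1,4) 5 'bbabb'
  8: (4,7) 2 'bb'
  9: (7,0) 3 'bbb'

n(n+1)/2 = 10·11/2 = 55
Σ LCP = 0 + 3 + 0 + 1 + 4 + 1 + 2 + 5 + 2 + 3 = 21
distinct = 55 − 21 = 34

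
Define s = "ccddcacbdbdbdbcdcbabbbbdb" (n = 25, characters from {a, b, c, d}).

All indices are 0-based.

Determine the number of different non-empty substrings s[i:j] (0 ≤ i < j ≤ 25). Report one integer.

rank | idx | suffix
   0 |  18 | abbbbdb
   1 |   5 | acbdbdbdbcdcbabbbbdb
   2 |  24 | b
   3 |  17 | babbbbdb
   4 |  19 | bbbbdb
   5 |  20 | bbbdb
   6 |  21 | bbdb
   7 |  13 | bcdcbabbbbdb
   8 |  22 | bdb
   9 |  11 | bdbcdcbabbbbdb
  10 |   9 | bdbdbcdcbabbbbdb
  11 |   7 | bdbdbdbcdcbabbbbdb
  12 |   4 | cacbdbdbdbcdcbabbbbdb
  13 |  16 | cbabbbbdb
  14 |   6 | cbdbdbdbcdcbabbbbdb
  15 |   0 | ccddcacbdbdbdbcdcbabbbbdb
  16 |  14 | cdcbabbbbdb
  17 |   1 | cddcacbdbdbdbcdcbabbbbdb
  18 |  23 | db
  19 |  12 | dbcdcbabbbbdb
  20 |  10 | dbdbcdcbabbbbdb
  21 |   8 | dbdbdbcdcbabbbbdb
  22 |   3 | dcacbdbdbdbcdcbabbbbdb
  23 |  15 | dcbabbbbdb
  24 |   2 | ddcacbdbdbdbcdcbabbbbdb

SA = [18, 5, 24, 17, 19, 20, 21, 13, 22, 11, 9, 7, 4, 16, 6, 0, 14, 1, 23, 12, 10, 8, 3, 15, 2]
i: (SA[i-1],SA[i]) lcp shared
  1: (18,5) 1 'a'
  2: (5,24) 0 ''
  3: (24,17) 1 'b'
  4: (17,19) 1 'b'
  5: (19,20) 3 'bbb'
  6: (20,21) 2 'bb'
  7: (21,13) 1 'b'
  8: (13,22) 1 'b'
  9: (22,11) 3 'bdb'
  10: (11,9) 3 'bdb'
  11: (9,7) 5 'bdbdb'
  12: (7,4) 0 ''
  13: (4,16) 1 'c'
  14: (16,6) 2 'cb'
  15: (6,0) 1 'c'
  16: (0,14) 1 'c'
  17: (14,1) 2 'cd'
  18: (1,23) 0 ''
  19: (23,12) 2 'db'
  20: (12,10) 2 'db'
  21: (10,8) 4 'dbdb'
  22: (8,3) 1 'd'
  23: (3,15) 2 'dc'
  24: (15,2) 1 'd'

n(n+1)/2 = 25·26/2 = 325
Σ LCP = 0 + 1 + 0 + 1 + 1 + 3 + 2 + 1 + 1 + 3 + 3 + 5 + 0 + 1 + 2 + 1 + 1 + 2 + 0 + 2 + 2 + 4 + 1 + 2 + 1 = 40
distinct = 325 − 40 = 285

285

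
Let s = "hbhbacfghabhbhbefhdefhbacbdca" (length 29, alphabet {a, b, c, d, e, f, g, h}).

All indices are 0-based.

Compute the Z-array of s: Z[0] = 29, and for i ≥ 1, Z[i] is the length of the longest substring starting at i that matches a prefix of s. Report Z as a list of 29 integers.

[29, 0, 2, 0, 0, 0, 0, 0, 1, 0, 0, 4, 0, 2, 0, 0, 0, 1, 0, 0, 0, 2, 0, 0, 0, 0, 0, 0, 0]

Z[0]=29
i=1: i≥r, start 0; Z[1]=0
i=2: i≥r, start 0; Z[2]=2 grow→box=[2,4)
i=3: min(r-i=1, Z[1]=0)=0; Z[3]=0
i=4: i≥r, start 0; Z[4]=0
i=5: i≥r, start 0; Z[5]=0
i=6: i≥r, start 0; Z[6]=0
i=7: i≥r, start 0; Z[7]=0
i=8: i≥r, start 0; Z[8]=1 grow→box=[8,9)
i=9: i≥r, start 0; Z[9]=0
i=10: i≥r, start 0; Z[10]=0
i=11: i≥r, start 0; Z[11]=4 grow→box=[11,15)
i=12: min(r-i=3, Z[1]=0)=0; Z[12]=0
i=13: min(r-i=2, Z[2]=2)=2; Z[13]=2
i=14: min(r-i=1, Z[3]=0)=0; Z[14]=0
i=15: i≥r, start 0; Z[15]=0
i=16: i≥r, start 0; Z[16]=0
i=17: i≥r, start 0; Z[17]=1 grow→box=[17,18)
i=18: i≥r, start 0; Z[18]=0
i=19: i≥r, start 0; Z[19]=0
i=20: i≥r, start 0; Z[20]=0
i=21: i≥r, start 0; Z[21]=2 grow→box=[21,23)
i=22: min(r-i=1, Z[1]=0)=0; Z[22]=0
i=23: i≥r, start 0; Z[23]=0
i=24: i≥r, start 0; Z[24]=0
i=25: i≥r, start 0; Z[25]=0
i=26: i≥r, start 0; Z[26]=0
i=27: i≥r, start 0; Z[27]=0
i=28: i≥r, start 0; Z[28]=0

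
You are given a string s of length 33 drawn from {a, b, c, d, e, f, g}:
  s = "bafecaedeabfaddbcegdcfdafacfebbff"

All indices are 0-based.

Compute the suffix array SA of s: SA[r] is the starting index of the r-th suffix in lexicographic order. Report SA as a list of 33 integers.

sorted suffixes:
  #0 SA[0]=9  'abfaddbcegdcfdafacfebbff'
  #1 SA[1]=25  'acfebbff'
  #2 SA[2]=12  'addbcegdcfdafacfebbff'
  #3 SA[3]=5  'aedeabfaddbcegdcfdafacfebbff'
  #4 SA[4]=23  'afacfebbff'
  #5 SA[5]=1  'afecaedeabfaddbcegdcfdafacfebbff'
  #6 SA[6]=0  'bafecaedeabfaddbcegdcfdafacfebbff'
  #7 SA[7]=29  'bbff'
  #8 SA[8]=15  'bcegdcfdafacfebbff'
  #9 SA[9]=10  'bfaddbcegdcfdafacfebbff'
  #10 SA[10]=30  'bff'
  #11 SA[11]=4  'caedeabfaddbcegdcfdafacfebbff'
  #12 SA[12]=16  'cegdcfdafacfebbff'
  #13 SA[13]=20  'cfdafacfebbff'
  #14 SA[14]=26  'cfebbff'
  #15 SA[15]=22  'dafacfebbff'
  #16 SA[16]=14  'dbcegdcfdafacfebbff'
  #17 SA[17]=19  'dcfdafacfebbff'
  #18 SA[18]=13  'ddbcegdcfdafacfebbff'
  #19 SA[19]=7  'deabfaddbcegdcfdafacfebbff'
  #20 SA[20]=8  'eabfaddbcegdcfdafacfebbff'
  #21 SA[21]=28  'ebbff'
  #22 SA[22]=3  'ecaedeabfaddbcegdcfdafacfebbff'
  #23 SA[23]=6  'edeabfaddbcegdcfdafacfebbff'
  #24 SA[24]=17  'egdcfdafacfebbff'
  #25 SA[25]=32  'f'
  #26 SA[26]=24  'facfebbff'
  #27 SA[27]=11  'faddbcegdcfdafacfebbff'
  #28 SA[28]=21  'fdafacfebbff'
  #29 SA[29]=27  'febbff'
  #30 SA[30]=2  'fecaedeabfaddbcegdcfdafacfebbff'
  #31 SA[31]=31  'ff'
  #32 SA[32]=18  'gdcfdafacfebbff'

[9, 25, 12, 5, 23, 1, 0, 29, 15, 10, 30, 4, 16, 20, 26, 22, 14, 19, 13, 7, 8, 28, 3, 6, 17, 32, 24, 11, 21, 27, 2, 31, 18]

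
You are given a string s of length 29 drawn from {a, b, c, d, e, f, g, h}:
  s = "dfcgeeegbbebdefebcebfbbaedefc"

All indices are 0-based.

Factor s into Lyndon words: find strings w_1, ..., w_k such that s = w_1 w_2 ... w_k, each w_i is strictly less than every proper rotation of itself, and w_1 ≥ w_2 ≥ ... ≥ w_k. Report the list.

["df", "cgeeeg", "bbebdefebcebf", "b", "b", "aedefc"]

emit factor 1: 'df' (i=0, period=2)
emit factor 2: 'cgeeeg' (i=2, period=6)
emit factor 3: 'bbebdefebcebf' (i=8, period=13)
emit factor 4: 'b' (i=21, period=1)
emit factor 5: 'b' (i=22, period=1)
emit factor 6: 'aedefc' (i=23, period=6)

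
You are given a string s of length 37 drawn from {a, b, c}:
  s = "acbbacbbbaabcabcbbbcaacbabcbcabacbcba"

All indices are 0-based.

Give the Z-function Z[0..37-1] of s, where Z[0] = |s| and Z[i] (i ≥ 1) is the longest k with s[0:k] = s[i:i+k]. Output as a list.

Z[0]=37
i=1: fresh scan; Z[1]=0
i=2: fresh scan; Z[2]=0
i=3: fresh scan; Z[3]=0
i=4: fresh scan; Z[4]=4 scan→box=[4,8)
i=5: min(r-i=3, Z[1]=0)=0; Z[5]=0
i=6: min(r-i=2, Z[2]=0)=0; Z[6]=0
i=7: min(r-i=1, Z[3]=0)=0; Z[7]=0
i=8: fresh scan; Z[8]=0
i=9: fresh scan; Z[9]=1 scan→box=[9,10)
i=10: fresh scan; Z[10]=1 scan→box=[10,11)
i=11: fresh scan; Z[11]=0
i=12: fresh scan; Z[12]=0
i=13: fresh scan; Z[13]=1 scan→box=[13,14)
i=14: fresh scan; Z[14]=0
i=15: fresh scan; Z[15]=0
i=16: fresh scan; Z[16]=0
i=17: fresh scan; Z[17]=0
i=18: fresh scan; Z[18]=0
i=19: fresh scan; Z[19]=0
i=20: fresh scan; Z[20]=1 scan→box=[20,21)
i=21: fresh scan; Z[21]=3 scan→box=[21,24)
i=22: min(r-i=2, Z[1]=0)=0; Z[22]=0
i=23: min(r-i=1, Z[2]=0)=0; Z[23]=0
i=24: fresh scan; Z[24]=1 scan→box=[24,25)
i=25: fresh scan; Z[25]=0
i=26: fresh scan; Z[26]=0
i=27: fresh scan; Z[27]=0
i=28: fresh scan; Z[28]=0
i=29: fresh scan; Z[29]=1 scan→box=[29,30)
i=30: fresh scan; Z[30]=0
i=31: fresh scan; Z[31]=3 scan→box=[31,34)
i=32: min(r-i=2, Z[1]=0)=0; Z[32]=0
i=33: min(r-i=1, Z[2]=0)=0; Z[33]=0
i=34: fresh scan; Z[34]=0
i=35: fresh scan; Z[35]=0
i=36: fresh scan; Z[36]=1 scan→box=[36,37)

[37, 0, 0, 0, 4, 0, 0, 0, 0, 1, 1, 0, 0, 1, 0, 0, 0, 0, 0, 0, 1, 3, 0, 0, 1, 0, 0, 0, 0, 1, 0, 3, 0, 0, 0, 0, 1]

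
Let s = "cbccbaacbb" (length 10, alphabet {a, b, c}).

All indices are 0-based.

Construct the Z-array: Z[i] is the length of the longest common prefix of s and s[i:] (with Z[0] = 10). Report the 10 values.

Z[0]=10
i=1: i≥r, start 0; Z[1]=0
i=2: i≥r, start 0; Z[2]=1 grow→box=[2,3)
i=3: i≥r, start 0; Z[3]=2 grow→box=[3,5)
i=4: min(r-i=1, Z[1]=0)=0; Z[4]=0
i=5: i≥r, start 0; Z[5]=0
i=6: i≥r, start 0; Z[6]=0
i=7: i≥r, start 0; Z[7]=2 grow→box=[7,9)
i=8: min(r-i=1, Z[1]=0)=0; Z[8]=0
i=9: i≥r, start 0; Z[9]=0

[10, 0, 1, 2, 0, 0, 0, 2, 0, 0]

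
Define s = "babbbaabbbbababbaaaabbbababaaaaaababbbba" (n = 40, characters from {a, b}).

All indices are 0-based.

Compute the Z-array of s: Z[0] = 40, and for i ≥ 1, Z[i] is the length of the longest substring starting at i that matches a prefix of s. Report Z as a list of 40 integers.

Z[0]=40
i=1: i≥r, start 0; Z[1]=0
i=2: i≥r, start 0; Z[2]=1 grow→box=[2,3)
i=3: i≥r, start 0; Z[3]=1 grow→box=[3,4)
i=4: i≥r, start 0; Z[4]=2 grow→box=[4,6)
i=5: min(r-i=1, Z[1]=0)=0; Z[5]=0
i=6: i≥r, start 0; Z[6]=0
i=7: i≥r, start 0; Z[7]=1 grow→box=[7,8)
i=8: i≥r, start 0; Z[8]=1 grow→box=[8,9)
i=9: i≥r, start 0; Z[9]=1 grow→box=[9,10)
i=10: i≥r, start 0; Z[10]=3 grow→box=[10,13)
i=11: min(r-i=2, Z[1]=0)=0; Z[11]=0
i=12: min(r-i=1, Z[2]=1)=1; Z[12]=4 grow→box=[12,16)
i=13: min(r-i=3, Z[1]=0)=0; Z[13]=0
i=14: min(r-i=2, Z[2]=1)=1; Z[14]=1
i=15: min(r-i=1, Z[3]=1)=1; Z[15]=2 grow→box=[15,17)
i=16: min(r-i=1, Z[1]=0)=0; Z[16]=0
i=17: i≥r, start 0; Z[17]=0
i=18: i≥r, start 0; Z[18]=0
i=19: i≥r, start 0; Z[19]=0
i=20: i≥r, start 0; Z[20]=1 grow→box=[20,21)
i=21: i≥r, start 0; Z[21]=1 grow→box=[21,22)
i=22: i≥r, start 0; Z[22]=3 grow→box=[22,25)
i=23: min(r-i=2, Z[1]=0)=0; Z[23]=0
i=24: min(r-i=1, Z[2]=1)=1; Z[24]=3 grow→box=[24,27)
i=25: min(r-i=2, Z[1]=0)=0; Z[25]=0
i=26: min(r-i=1, Z[2]=1)=1; Z[26]=2 grow→box=[26,28)
i=27: min(r-i=1, Z[1]=0)=0; Z[27]=0
i=28: i≥r, start 0; Z[28]=0
i=29: i≥r, start 0; Z[29]=0
i=30: i≥r, start 0; Z[30]=0
i=31: i≥r, start 0; Z[31]=0
i=32: i≥r, start 0; Z[32]=0
i=33: i≥r, start 0; Z[33]=5 grow→box=[33,38)
i=34: min(r-i=4, Z[1]=0)=0; Z[34]=0
i=35: min(r-i=3, Z[2]=1)=1; Z[35]=1
i=36: min(r-i=2, Z[3]=1)=1; Z[36]=1
i=37: min(r-i=1, Z[4]=2)=1; Z[37]=1
i=38: i≥r, start 0; Z[38]=2 grow→box=[38,40)
i=39: min(r-i=1, Z[1]=0)=0; Z[39]=0

[40, 0, 1, 1, 2, 0, 0, 1, 1, 1, 3, 0, 4, 0, 1, 2, 0, 0, 0, 0, 1, 1, 3, 0, 3, 0, 2, 0, 0, 0, 0, 0, 0, 5, 0, 1, 1, 1, 2, 0]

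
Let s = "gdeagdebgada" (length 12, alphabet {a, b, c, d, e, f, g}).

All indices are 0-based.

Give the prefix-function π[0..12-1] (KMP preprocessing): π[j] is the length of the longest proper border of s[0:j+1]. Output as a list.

π[0] = 0
j=1 s[j]='d': π[1]=0 (border '')
j=2 s[j]='e': π[2]=0 (border '')
j=3 s[j]='a': π[3]=0 (border '')
j=4 s[j]='g': π[4]=1 (border 'g')
j=5 s[j]='d': π[5]=2 (border 'gd')
j=6 s[j]='e': π[6]=3 (border 'gde')
j=7 s[j]='b': k: 3→0; π[7]=0 (border '')
j=8 s[j]='g': π[8]=1 (border 'g')
j=9 s[j]='a': k: 1→0; π[9]=0 (border '')
j=10 s[j]='d': π[10]=0 (border '')
j=11 s[j]='a': π[11]=0 (border '')

[0, 0, 0, 0, 1, 2, 3, 0, 1, 0, 0, 0]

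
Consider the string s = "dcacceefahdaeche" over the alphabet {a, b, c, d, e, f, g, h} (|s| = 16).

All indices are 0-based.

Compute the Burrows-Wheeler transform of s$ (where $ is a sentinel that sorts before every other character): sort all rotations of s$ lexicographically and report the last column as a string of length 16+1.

rank  rotation           last
    0  $dcacceefahdaeche  e
    1  acceefahdaeche$dc  c
    2  aeche$dcacceefahd  d
    3  ahdaeche$dcacceef  f
    4  cacceefahdaeche$d  d
    5  cceefahdaeche$dca  a
    6  ceefahdaeche$dcac  c
    7  che$dcacceefahdae  e
    8  daeche$dcacceefah  h
    9  dcacceefahdaeche$  $
   10  e$dcacceefahdaech  h
   11  eche$dcacceefahda  a
   12  eefahdaeche$dcacc  c
   13  efahdaeche$dcacce  e
   14  fahdaeche$dcaccee  e
   15  hdaeche$dcacceefa  a
   16  he$dcacceefahdaec  c

ecdfdaceh$haceeac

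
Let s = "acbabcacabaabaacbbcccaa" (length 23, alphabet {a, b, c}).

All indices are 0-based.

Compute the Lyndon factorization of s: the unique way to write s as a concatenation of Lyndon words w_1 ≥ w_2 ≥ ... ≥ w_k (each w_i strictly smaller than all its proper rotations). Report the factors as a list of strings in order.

emit factor 1: 'acb' (i=0, period=3)
emit factor 2: 'abcac' (i=3, period=5)
emit factor 3: 'ab' (i=8, period=2)
emit factor 4: 'aabaacbbccc' (i=10, period=11)
emit factor 5: 'a' (i=21, period=1)
emit factor 6: 'a' (i=22, period=1)

["acb", "abcac", "ab", "aabaacbbccc", "a", "a"]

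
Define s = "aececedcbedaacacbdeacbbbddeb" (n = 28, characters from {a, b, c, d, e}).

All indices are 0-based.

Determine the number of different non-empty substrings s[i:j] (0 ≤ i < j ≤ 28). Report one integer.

sorted suffixes:
  #0 SA[0]=11  'aacacbdeacbbbddeb'
  #1 SA[1]=12  'acacbdeacbbbddeb'
  #2 SA[2]=19  'acbbbddeb'
  #3 SA[3]=14  'acbdeacbbbddeb'
  #4 SA[4]=0  'aececedcbedaacacbdeacbbbddeb'
  #5 SA[5]=27  'b'
  #6 SA[6]=21  'bbbddeb'
  #7 SA[7]=22  'bbddeb'
  #8 SA[8]=23  'bddeb'
  #9 SA[9]=16  'bdeacbbbddeb'
  #10 SA[10]=8  'bedaacacbdeacbbbddeb'
  #11 SA[11]=13  'cacbdeacbbbddeb'
  #12 SA[12]=20  'cbbbddeb'
  #13 SA[13]=15  'cbdeacbbbddeb'
  #14 SA[14]=7  'cbedaacacbdeacbbbddeb'
  #15 SA[15]=2  'cecedcbedaacacbdeacbbbddeb'
  #16 SA[16]=4  'cedcbedaacacbdeacbbbddeb'
  #17 SA[17]=10  'daacacbdeacbbbddeb'
  #18 SA[18]=6  'dcbedaacacbdeacbbbddeb'
  #19 SA[19]=24  'ddeb'
  #20 SA[20]=17  'deacbbbddeb'
  #21 SA[21]=25  'deb'
  #22 SA[22]=18  'eacbbbddeb'
  #23 SA[23]=26  'eb'
  #24 SA[24]=1  'ececedcbedaacacbdeacbbbddeb'
  #25 SA[25]=3  'ecedcbedaacacbdeacbbbddeb'
  #26 SA[26]=9  'edaacacbdeacbbbddeb'
  #27 SA[27]=5  'edcbedaacacbdeacbbbddeb'

SA = [11, 12, 19, 14, 0, 27, 21, 22, 23, 16, 8, 13, 20, 15, 7, 2, 4, 10, 6, 24, 17, 25, 18, 26, 1, 3, 9, 5]
rank  pair      lcp
   1  s[11:],s[12:]  1  'a'
   2  s[12:],s[19:]  2  'ac'
   3  s[19:],s[14:]  3  'acb'
   4  s[14:],s[0:]  1  'a'
   5  s[0:],s[27:]  0  ''
   6  s[27:],s[21:]  1  'b'
   7  s[21:],s[22:]  2  'bb'
   8  s[22:],s[23:]  1  'b'
   9  s[23:],s[16:]  2  'bd'
  10  s[16:],s[8:]  1  'b'
  11  s[8:],s[13:]  0  ''
  12  s[13:],s[20:]  1  'c'
  13  s[20:],s[15:]  2  'cb'
  14  s[15:],s[7:]  2  'cb'
  15  s[7:],s[2:]  1  'c'
  16  s[2:],s[4:]  2  'ce'
  17  s[4:],s[10:]  0  ''
  18  s[10:],s[6:]  1  'd'
  19  s[6:],s[24:]  1  'd'
  20  s[24:],s[17:]  1  'd'
  21  s[17:],s[25:]  2  'de'
  22  s[25:],s[18:]  0  ''
  23  s[18:],s[26:]  1  'e'
  24  s[26:],s[1:]  1  'e'
  25  s[1:],s[3:]  3  'ece'
  26  s[3:],s[9:]  1  'e'
  27  s[9:],s[5:]  2  'ed'

n(n+1)/2 = 28·29/2 = 406
Σ LCP = 0 + 1 + 2 + 3 + 1 + 0 + 1 + 2 + 1 + 2 + 1 + 0 + 1 + 2 + 2 + 1 + 2 + 0 + 1 + 1 + 1 + 2 + 0 + 1 + 1 + 3 + 1 + 2 = 35
distinct = 406 − 35 = 371

371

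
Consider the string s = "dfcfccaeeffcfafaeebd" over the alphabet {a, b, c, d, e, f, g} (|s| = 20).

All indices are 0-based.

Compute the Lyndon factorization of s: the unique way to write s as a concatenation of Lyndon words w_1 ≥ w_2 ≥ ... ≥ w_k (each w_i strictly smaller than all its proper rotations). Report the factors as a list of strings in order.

["df", "cf", "c", "c", "aeeffcfaf", "aeebd"]

emit factor 1: 'df' (i=0, period=2)
emit factor 2: 'cf' (i=2, period=2)
emit factor 3: 'c' (i=4, period=1)
emit factor 4: 'c' (i=5, period=1)
emit factor 5: 'aeeffcfaf' (i=6, period=9)
emit factor 6: 'aeebd' (i=15, period=5)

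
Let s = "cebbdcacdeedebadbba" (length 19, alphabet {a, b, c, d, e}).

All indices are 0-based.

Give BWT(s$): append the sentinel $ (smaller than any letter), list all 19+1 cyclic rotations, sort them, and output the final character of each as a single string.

abcbbedebda$abecdced

rank  rotation              last
    0  $cebbdcacdeedebadbba  a
    1  a$cebbdcacdeedebadbb  b
    2  acdeedebadbba$cebbdc  c
    3  adbba$cebbdcacdeedeb  b
    4  ba$cebbdcacdeedebadb  b
    5  badbba$cebbdcacdeede  e
    6  bba$cebbdcacdeedebad  d
    7  bbdcacdeedebadbba$ce  e
    8  bdcacdeedebadbba$ceb  b
    9  cacdeedebadbba$cebbd  d
   10  cdeedebadbba$cebbdca  a
   11  cebbdcacdeedebadbba$  $
   12  dbba$cebbdcacdeedeba  a
   13  dcacdeedebadbba$cebb  b
   14  debadbba$cebbdcacdee  e
   15  deedebadbba$cebbdcac  c
   16  ebadbba$cebbdcacdeed  d
   17  ebbdcacdeedebadbba$c  c
   18  edebadbba$cebbdcacde  e
   19  eedebadbba$cebbdcacd  d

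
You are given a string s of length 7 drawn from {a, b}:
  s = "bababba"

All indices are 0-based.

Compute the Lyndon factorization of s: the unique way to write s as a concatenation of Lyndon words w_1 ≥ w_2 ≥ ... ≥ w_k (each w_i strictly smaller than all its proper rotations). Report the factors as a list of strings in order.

["b", "ababb", "a"]

emit factor 1: 'b' (i=0, period=1)
emit factor 2: 'ababb' (i=1, period=5)
emit factor 3: 'a' (i=6, period=1)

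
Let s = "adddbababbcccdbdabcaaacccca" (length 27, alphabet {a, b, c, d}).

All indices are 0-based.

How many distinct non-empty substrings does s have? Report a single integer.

340

rank→(start, suffix):
  0 → (26, 'a')
  1 → (19, 'aaacccca')
  2 → (20, 'aacccca')
  3 → (5, 'ababbcccdbdabcaaacccca')
  4 → (7, 'abbcccdbdabcaaacccca')
  5 → (16, 'abcaaacccca')
  6 → (21, 'acccca')
  7 → (0, 'adddbababbcccdbdabcaaacccca')
  8 → (4, 'bababbcccdbdabcaaacccca')
  9 → (6, 'babbcccdbdabcaaacccca')
  10 → (8, 'bbcccdbdabcaaacccca')
  11 → (17, 'bcaaacccca')
  12 → (9, 'bcccdbdabcaaacccca')
  13 → (14, 'bdabcaaacccca')
  14 → (25, 'ca')
  15 → (18, 'caaacccca')
  16 → (24, 'cca')
  17 → (23, 'ccca')
  18 → (22, 'cccca')
  19 → (10, 'cccdbdabcaaacccca')
  20 → (11, 'ccdbdabcaaacccca')
  21 → (12, 'cdbdabcaaacccca')
  22 → (15, 'dabcaaacccca')
  23 → (3, 'dbababbcccdbdabcaaacccca')
  24 → (13, 'dbdabcaaacccca')
  25 → (2, 'ddbababbcccdbdabcaaacccca')
  26 → (1, 'dddbababbcccdbdabcaaacccca')

SA = [26, 19, 20, 5, 7, 16, 21, 0, 4, 6, 8, 17, 9, 14, 25, 18, 24, 23, 22, 10, 11, 12, 15, 3, 13, 2, 1]
i: (SA[i-1],SA[i]) lcp shared
  1: (26,19) 1 'a'
  2: (19,20) 2 'aa'
  3: (20,5) 1 'a'
  4: (5,7) 2 'ab'
  5: (7,16) 2 'ab'
  6: (16,21) 1 'a'
  7: (21,0) 1 'a'
  8: (0,4) 0 ''
  9: (4,6) 3 'bab'
  10: (6,8) 1 'b'
  11: (8,17) 1 'b'
  12: (17,9) 2 'bc'
  13: (9,14) 1 'b'
  14: (14,25) 0 ''
  15: (25,18) 2 'ca'
  16: (18,24) 1 'c'
  17: (24,23) 2 'cc'
  18: (23,22) 3 'ccc'
  19: (22,10) 3 'ccc'
  20: (10,11) 2 'cc'
  21: (11,12) 1 'c'
  22: (12,15) 0 ''
  23: (15,3) 1 'd'
  24: (3,13) 2 'db'
  25: (13,2) 1 'd'
  26: (2,1) 2 'dd'

n(n+1)/2 = 27·28/2 = 378
Σ LCP = 0 + 1 + 2 + 1 + 2 + 2 + 1 + 1 + 0 + 3 + 1 + 1 + 2 + 1 + 0 + 2 + 1 + 2 + 3 + 3 + 2 + 1 + 0 + 1 + 2 + 1 + 2 = 38
distinct = 378 − 38 = 340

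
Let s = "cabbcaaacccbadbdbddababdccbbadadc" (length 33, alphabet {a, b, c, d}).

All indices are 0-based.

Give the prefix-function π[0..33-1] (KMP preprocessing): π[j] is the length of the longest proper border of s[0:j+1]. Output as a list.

[0, 0, 0, 0, 1, 2, 0, 0, 1, 1, 1, 0, 0, 0, 0, 0, 0, 0, 0, 0, 0, 0, 0, 0, 1, 1, 0, 0, 0, 0, 0, 0, 1]

π[0] = 0
j=1 s[j]='a': π[1]=0 (border '')
j=2 s[j]='b': π[2]=0 (border '')
j=3 s[j]='b': π[3]=0 (border '')
j=4 s[j]='c': π[4]=1 (border 'c')
j=5 s[j]='a': π[5]=2 (border 'ca')
j=6 s[j]='a': k: 2→0; π[6]=0 (border '')
j=7 s[j]='a': π[7]=0 (border '')
j=8 s[j]='c': π[8]=1 (border 'c')
j=9 s[j]='c': k: 1→0; π[9]=1 (border 'c')
j=10 s[j]='c': k: 1→0; π[10]=1 (border 'c')
j=11 s[j]='b': k: 1→0; π[11]=0 (border '')
j=12 s[j]='a': π[12]=0 (border '')
j=13 s[j]='d': π[13]=0 (border '')
j=14 s[j]='b': π[14]=0 (border '')
j=15 s[j]='d': π[15]=0 (border '')
j=16 s[j]='b': π[16]=0 (border '')
j=17 s[j]='d': π[17]=0 (border '')
j=18 s[j]='d': π[18]=0 (border '')
j=19 s[j]='a': π[19]=0 (border '')
j=20 s[j]='b': π[20]=0 (border '')
j=21 s[j]='a': π[21]=0 (border '')
j=22 s[j]='b': π[22]=0 (border '')
j=23 s[j]='d': π[23]=0 (border '')
j=24 s[j]='c': π[24]=1 (border 'c')
j=25 s[j]='c': k: 1→0; π[25]=1 (border 'c')
j=26 s[j]='b': k: 1→0; π[26]=0 (border '')
j=27 s[j]='b': π[27]=0 (border '')
j=28 s[j]='a': π[28]=0 (border '')
j=29 s[j]='d': π[29]=0 (border '')
j=30 s[j]='a': π[30]=0 (border '')
j=31 s[j]='d': π[31]=0 (border '')
j=32 s[j]='c': π[32]=1 (border 'c')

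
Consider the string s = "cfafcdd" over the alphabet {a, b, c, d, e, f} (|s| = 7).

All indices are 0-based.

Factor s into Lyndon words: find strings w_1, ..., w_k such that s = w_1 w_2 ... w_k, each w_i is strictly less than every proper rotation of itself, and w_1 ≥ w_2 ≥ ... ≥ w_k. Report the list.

["cf", "afcdd"]

emit factor 1: 'cf' (i=0, period=2)
emit factor 2: 'afcdd' (i=2, period=5)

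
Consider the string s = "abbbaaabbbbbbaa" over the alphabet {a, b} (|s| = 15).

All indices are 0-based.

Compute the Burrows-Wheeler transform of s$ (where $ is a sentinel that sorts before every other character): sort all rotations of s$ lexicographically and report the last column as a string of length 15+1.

rank  rotation          last
    0  $abbbaaabbbbbbaa  a
    1  a$abbbaaabbbbbba  a
    2  aa$abbbaaabbbbbb  b
    3  aaabbbbbbaa$abbb  b
    4  aabbbbbbaa$abbba  a
    5  abbbaaabbbbbbaa$  $
    6  abbbbbbaa$abbbaa  a
    7  baa$abbbaaabbbbb  b
    8  baaabbbbbbaa$abb  b
    9  bbaa$abbbaaabbbb  b
   10  bbaaabbbbbbaa$ab  b
   11  bbbaa$abbbaaabbb  b
   12  bbbaaabbbbbbaa$a  a
   13  bbbbaa$abbbaaabb  b
   14  bbbbbaa$abbbaaab  b
   15  bbbbbbaa$abbbaaa  a

aabba$abbbbbabba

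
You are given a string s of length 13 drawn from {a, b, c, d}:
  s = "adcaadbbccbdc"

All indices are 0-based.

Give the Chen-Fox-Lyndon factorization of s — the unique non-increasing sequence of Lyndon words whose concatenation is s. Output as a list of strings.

emit factor 1: 'adc' (i=0, period=3)
emit factor 2: 'aadbbccbdc' (i=3, period=10)

["adc", "aadbbccbdc"]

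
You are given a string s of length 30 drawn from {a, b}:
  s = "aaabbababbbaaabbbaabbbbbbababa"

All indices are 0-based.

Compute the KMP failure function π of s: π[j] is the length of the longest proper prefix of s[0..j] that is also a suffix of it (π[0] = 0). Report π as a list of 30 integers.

π[0] = 0
j=1 s[j]='a': π[1]=1 (border 'a')
j=2 s[j]='a': π[2]=2 (border 'aa')
j=3 s[j]='b': k: 2→1→0; π[3]=0 (border '')
j=4 s[j]='b': π[4]=0 (border '')
j=5 s[j]='a': π[5]=1 (border 'a')
j=6 s[j]='b': k: 1→0; π[6]=0 (border '')
j=7 s[j]='a': π[7]=1 (border 'a')
j=8 s[j]='b': k: 1→0; π[8]=0 (border '')
j=9 s[j]='b': π[9]=0 (border '')
j=10 s[j]='b': π[10]=0 (border '')
j=11 s[j]='a': π[11]=1 (border 'a')
j=12 s[j]='a': π[12]=2 (border 'aa')
j=13 s[j]='a': π[13]=3 (border 'aaa')
j=14 s[j]='b': π[14]=4 (border 'aaab')
j=15 s[j]='b': π[15]=5 (border 'aaabb')
j=16 s[j]='b': k: 5→0; π[16]=0 (border '')
j=17 s[j]='a': π[17]=1 (border 'a')
j=18 s[j]='a': π[18]=2 (border 'aa')
j=19 s[j]='b': k: 2→1→0; π[19]=0 (border '')
j=20 s[j]='b': π[20]=0 (border '')
j=21 s[j]='b': π[21]=0 (border '')
j=22 s[j]='b': π[22]=0 (border '')
j=23 s[j]='b': π[23]=0 (border '')
j=24 s[j]='b': π[24]=0 (border '')
j=25 s[j]='a': π[25]=1 (border 'a')
j=26 s[j]='b': k: 1→0; π[26]=0 (border '')
j=27 s[j]='a': π[27]=1 (border 'a')
j=28 s[j]='b': k: 1→0; π[28]=0 (border '')
j=29 s[j]='a': π[29]=1 (border 'a')

[0, 1, 2, 0, 0, 1, 0, 1, 0, 0, 0, 1, 2, 3, 4, 5, 0, 1, 2, 0, 0, 0, 0, 0, 0, 1, 0, 1, 0, 1]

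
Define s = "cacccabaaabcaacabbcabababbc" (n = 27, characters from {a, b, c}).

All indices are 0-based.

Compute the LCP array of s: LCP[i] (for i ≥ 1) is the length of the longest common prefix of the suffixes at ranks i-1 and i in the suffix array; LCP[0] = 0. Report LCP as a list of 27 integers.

rank | idx | suffix
   0 |   7 | aaabcaacabbcabababbc
   1 |   8 | aabcaacabbcabababbc
   2 |  12 | aacabbcabababbc
   3 |   5 | abaaabcaacabbcabababbc
   4 |  19 | abababbc
   5 |  21 | ababbc
   6 |  23 | abbc
   7 |  15 | abbcabababbc
   8 |   9 | abcaacabbcabababbc
   9 |  13 | acabbcabababbc
  10 |   1 | acccabaaabcaacabbcabababbc
  11 |   6 | baaabcaacabbcabababbc
  12 |  20 | bababbc
  13 |  22 | babbc
  14 |  24 | bbc
  15 |  16 | bbcabababbc
  16 |  25 | bc
  17 |  10 | bcaacabbcabababbc
  18 |  17 | bcabababbc
  19 |  26 | c
  20 |  11 | caacabbcabababbc
  21 |   4 | cabaaabcaacabbcabababbc
  22 |  18 | cabababbc
  23 |  14 | cabbcabababbc
  24 |   0 | cacccabaaabcaacabbcabababbc
  25 |   3 | ccabaaabcaacabbcabababbc
  26 |   2 | cccabaaabcaacabbcabababbc

SA = [7, 8, 12, 5, 19, 21, 23, 15, 9, 13, 1, 6, 20, 22, 24, 16, 25, 10, 17, 26, 11, 4, 18, 14, 0, 3, 2]
rank  pair      lcp
   1  s[7:],s[8:]  2  'aa'
   2  s[8:],s[12:]  2  'aa'
   3  s[12:],s[5:]  1  'a'
   4  s[5:],s[19:]  3  'aba'
   5  s[19:],s[21:]  4  'abab'
   6  s[21:],s[23:]  2  'ab'
   7  s[23:],s[15:]  4  'abbc'
   8  s[15:],s[9:]  2  'ab'
   9  s[9:],s[13:]  1  'a'
  10  s[13:],s[1:]  2  'ac'
  11  s[1:],s[6:]  0  ''
  12  s[6:],s[20:]  2  'ba'
  13  s[20:],s[22:]  3  'bab'
  14  s[22:],s[24:]  1  'b'
  15  s[24:],s[16:]  3  'bbc'
  16  s[16:],s[25:]  1  'b'
  17  s[25:],s[10:]  2  'bc'
  18  s[10:],s[17:]  3  'bca'
  19  s[17:],s[26:]  0  ''
  20  s[26:],s[11:]  1  'c'
  21  s[11:],s[4:]  2  'ca'
  22  s[4:],s[18:]  4  'caba'
  23  s[18:],s[14:]  3  'cab'
  24  s[14:],s[0:]  2  'ca'
  25  s[0:],s[3:]  1  'c'
  26  s[3:],s[2:]  2  'cc'

[0, 2, 2, 1, 3, 4, 2, 4, 2, 1, 2, 0, 2, 3, 1, 3, 1, 2, 3, 0, 1, 2, 4, 3, 2, 1, 2]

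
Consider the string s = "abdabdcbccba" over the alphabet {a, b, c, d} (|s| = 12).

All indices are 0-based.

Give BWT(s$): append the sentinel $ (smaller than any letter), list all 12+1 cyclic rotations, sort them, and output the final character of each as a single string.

ab$dccaacdbbb

rank  rotation       last
    0  $abdabdcbccba  a
    1  a$abdabdcbccb  b
    2  abdabdcbccba$  $
    3  abdcbccba$abd  d
    4  ba$abdabdcbcc  c
    5  bccba$abdabdc  c
    6  bdabdcbccba$a  a
    7  bdcbccba$abda  a
    8  cba$abdabdcbc  c
    9  cbccba$abdabd  d
   10  ccba$abdabdcb  b
   11  dabdcbccba$ab  b
   12  dcbccba$abdab  b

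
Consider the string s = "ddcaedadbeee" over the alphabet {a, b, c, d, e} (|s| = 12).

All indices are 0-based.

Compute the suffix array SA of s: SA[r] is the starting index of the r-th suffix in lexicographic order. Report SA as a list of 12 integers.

[6, 3, 8, 2, 5, 7, 1, 0, 11, 4, 10, 9]

rank→(start, suffix):
  0 → (6, 'adbeee')
  1 → (3, 'aedadbeee')
  2 → (8, 'beee')
  3 → (2, 'caedadbeee')
  4 → (5, 'dadbeee')
  5 → (7, 'dbeee')
  6 → (1, 'dcaedadbeee')
  7 → (0, 'ddcaedadbeee')
  8 → (11, 'e')
  9 → (4, 'edadbeee')
  10 → (10, 'ee')
  11 → (9, 'eee')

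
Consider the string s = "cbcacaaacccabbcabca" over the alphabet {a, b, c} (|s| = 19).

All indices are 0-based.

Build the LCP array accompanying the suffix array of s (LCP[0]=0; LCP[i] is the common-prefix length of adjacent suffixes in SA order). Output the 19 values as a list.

[0, 1, 2, 1, 2, 1, 2, 0, 1, 3, 3, 0, 2, 2, 3, 2, 1, 1, 2]

sorted suffixes:
  #0 SA[0]=18  'a'
  #1 SA[1]=5  'aaacccabbcabca'
  #2 SA[2]=6  'aacccabbcabca'
  #3 SA[3]=11  'abbcabca'
  #4 SA[4]=15  'abca'
  #5 SA[5]=3  'acaaacccabbcabca'
  #6 SA[6]=7  'acccabbcabca'
  #7 SA[7]=12  'bbcabca'
  #8 SA[8]=16  'bca'
  #9 SA[9]=13  'bcabca'
  #10 SA[10]=1  'bcacaaacccabbcabca'
  #11 SA[11]=17  'ca'
  #12 SA[12]=4  'caaacccabbcabca'
  #13 SA[13]=10  'cabbcabca'
  #14 SA[14]=14  'cabca'
  #15 SA[15]=2  'cacaaacccabbcabca'
  #16 SA[16]=0  'cbcacaaacccabbcabca'
  #17 SA[17]=9  'ccabbcabca'
  #18 SA[18]=8  'cccabbcabca'

SA = [18, 5, 6, 11, 15, 3, 7, 12, 16, 13, 1, 17, 4, 10, 14, 2, 0, 9, 8]
i: (SA[i-1],SA[i]) lcp shared
  1: (18,5) 1 'a'
  2: (5,6) 2 'aa'
  3: (6,11) 1 'a'
  4: (11,15) 2 'ab'
  5: (15,3) 1 'a'
  6: (3,7) 2 'ac'
  7: (7,12) 0 ''
  8: (12,16) 1 'b'
  9: (16,13) 3 'bca'
  10: (13,1) 3 'bca'
  11: (1,17) 0 ''
  12: (17,4) 2 'ca'
  13: (4,10) 2 'ca'
  14: (10,14) 3 'cab'
  15: (14,2) 2 'ca'
  16: (2,0) 1 'c'
  17: (0,9) 1 'c'
  18: (9,8) 2 'cc'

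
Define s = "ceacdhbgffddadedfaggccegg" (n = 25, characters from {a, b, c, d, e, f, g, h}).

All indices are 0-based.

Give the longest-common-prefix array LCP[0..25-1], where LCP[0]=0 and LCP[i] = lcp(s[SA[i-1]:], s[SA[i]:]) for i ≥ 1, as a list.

rank | idx | suffix
   0 |   2 | acdhbgffddadedfaggccegg
   1 |  12 | adedfaggccegg
   2 |  17 | aggccegg
   3 |   6 | bgffddadedfaggccegg
   4 |  20 | ccegg
   5 |   3 | cdhbgffddadedfaggccegg
   6 |   0 | ceacdhbgffddadedfaggccegg
   7 |  21 | cegg
   8 |  11 | dadedfaggccegg
   9 |  10 | ddadedfaggccegg
  10 |  13 | dedfaggccegg
  11 |  15 | dfaggccegg
  12 |   4 | dhbgffddadedfaggccegg
  13 |   1 | eacdhbgffddadedfaggccegg
  14 |  14 | edfaggccegg
  15 |  22 | egg
  16 |  16 | faggccegg
  17 |   9 | fddadedfaggccegg
  18 |   8 | ffddadedfaggccegg
  19 |  24 | g
  20 |  19 | gccegg
  21 |   7 | gffddadedfaggccegg
  22 |  23 | gg
  23 |  18 | ggccegg
  24 |   5 | hbgffddadedfaggccegg

SA = [2, 12, 17, 6, 20, 3, 0, 21, 11, 10, 13, 15, 4, 1, 14, 22, 16, 9, 8, 24, 19, 7, 23, 18, 5]
i: (SA[i-1],SA[i]) lcp shared
  1: (2,12) 1 'a'
  2: (12,17) 1 'a'
  3: (17,6) 0 ''
  4: (6,20) 0 ''
  5: (20,3) 1 'c'
  6: (3,0) 1 'c'
  7: (0,21) 2 'ce'
  8: (21,11) 0 ''
  9: (11,10) 1 'd'
  10: (10,13) 1 'd'
  11: (13,15) 1 'd'
  12: (15,4) 1 'd'
  13: (4,1) 0 ''
  14: (1,14) 1 'e'
  15: (14,22) 1 'e'
  16: (22,16) 0 ''
  17: (16,9) 1 'f'
  18: (9,8) 1 'f'
  19: (8,24) 0 ''
  20: (24,19) 1 'g'
  21: (19,7) 1 'g'
  22: (7,23) 1 'g'
  23: (23,18) 2 'gg'
  24: (18,5) 0 ''

[0, 1, 1, 0, 0, 1, 1, 2, 0, 1, 1, 1, 1, 0, 1, 1, 0, 1, 1, 0, 1, 1, 1, 2, 0]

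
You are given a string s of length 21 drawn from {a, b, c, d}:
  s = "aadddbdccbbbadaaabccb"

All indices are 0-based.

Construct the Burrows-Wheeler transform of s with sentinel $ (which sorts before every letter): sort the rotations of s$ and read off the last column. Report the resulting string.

rank  rotation                last
    0  $aadddbdccbbbadaaabccb  b
    1  aaabccb$aadddbdccbbbad  d
    2  aabccb$aadddbdccbbbada  a
    3  aadddbdccbbbadaaabccb$  $
    4  abccb$aadddbdccbbbadaa  a
    5  adaaabccb$aadddbdccbbb  b
    6  adddbdccbbbadaaabccb$a  a
    7  b$aadddbdccbbbadaaabcc  c
    8  badaaabccb$aadddbdccbb  b
    9  bbadaaabccb$aadddbdccb  b
   10  bbbadaaabccb$aadddbdcc  c
   11  bccb$aadddbdccbbbadaaa  a
   12  bdccbbbadaaabccb$aaddd  d
   13  cb$aadddbdccbbbadaaabc  c
   14  cbbbadaaabccb$aadddbdc  c
   15  ccb$aadddbdccbbbadaaab  b
   16  ccbbbadaaabccb$aadddbd  d
   17  daaabccb$aadddbdccbbba  a
   18  dbdccbbbadaaabccb$aadd  d
   19  dccbbbadaaabccb$aadddb  b
   20  ddbdccbbbadaaabccb$aad  d
   21  dddbdccbbbadaaabccb$aa  a

bda$abacbbcadccbdadbda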